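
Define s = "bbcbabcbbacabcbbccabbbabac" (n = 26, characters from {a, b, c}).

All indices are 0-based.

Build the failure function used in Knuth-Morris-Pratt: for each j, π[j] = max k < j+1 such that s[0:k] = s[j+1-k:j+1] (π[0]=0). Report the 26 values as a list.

[0, 1, 0, 1, 0, 1, 0, 1, 2, 0, 0, 0, 1, 0, 1, 2, 3, 0, 0, 1, 2, 2, 0, 1, 0, 0]

π[0] = 0
j=1 s[j]='b': π[1]=1 (border 'b')
j=2 s[j]='c': k: 1→0; π[2]=0 (border '')
j=3 s[j]='b': π[3]=1 (border 'b')
j=4 s[j]='a': k: 1→0; π[4]=0 (border '')
j=5 s[j]='b': π[5]=1 (border 'b')
j=6 s[j]='c': k: 1→0; π[6]=0 (border '')
j=7 s[j]='b': π[7]=1 (border 'b')
j=8 s[j]='b': π[8]=2 (border 'bb')
j=9 s[j]='a': k: 2→1→0; π[9]=0 (border '')
j=10 s[j]='c': π[10]=0 (border '')
j=11 s[j]='a': π[11]=0 (border '')
j=12 s[j]='b': π[12]=1 (border 'b')
j=13 s[j]='c': k: 1→0; π[13]=0 (border '')
j=14 s[j]='b': π[14]=1 (border 'b')
j=15 s[j]='b': π[15]=2 (border 'bb')
j=16 s[j]='c': π[16]=3 (border 'bbc')
j=17 s[j]='c': k: 3→0; π[17]=0 (border '')
j=18 s[j]='a': π[18]=0 (border '')
j=19 s[j]='b': π[19]=1 (border 'b')
j=20 s[j]='b': π[20]=2 (border 'bb')
j=21 s[j]='b': k: 2→1; π[21]=2 (border 'bb')
j=22 s[j]='a': k: 2→1→0; π[22]=0 (border '')
j=23 s[j]='b': π[23]=1 (border 'b')
j=24 s[j]='a': k: 1→0; π[24]=0 (border '')
j=25 s[j]='c': π[25]=0 (border '')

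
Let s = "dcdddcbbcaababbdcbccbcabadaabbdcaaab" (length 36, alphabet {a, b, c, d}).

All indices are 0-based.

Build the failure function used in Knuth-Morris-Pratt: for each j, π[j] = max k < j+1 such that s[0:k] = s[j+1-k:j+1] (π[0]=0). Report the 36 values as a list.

π[0] = 0
j=1 s[j]='c': π[1]=0 (border '')
j=2 s[j]='d': π[2]=1 (border 'd')
j=3 s[j]='d': k: 1→0; π[3]=1 (border 'd')
j=4 s[j]='d': k: 1→0; π[4]=1 (border 'd')
j=5 s[j]='c': π[5]=2 (border 'dc')
j=6 s[j]='b': k: 2→0; π[6]=0 (border '')
j=7 s[j]='b': π[7]=0 (border '')
j=8 s[j]='c': π[8]=0 (border '')
j=9 s[j]='a': π[9]=0 (border '')
j=10 s[j]='a': π[10]=0 (border '')
j=11 s[j]='b': π[11]=0 (border '')
j=12 s[j]='a': π[12]=0 (border '')
j=13 s[j]='b': π[13]=0 (border '')
j=14 s[j]='b': π[14]=0 (border '')
j=15 s[j]='d': π[15]=1 (border 'd')
j=16 s[j]='c': π[16]=2 (border 'dc')
j=17 s[j]='b': k: 2→0; π[17]=0 (border '')
j=18 s[j]='c': π[18]=0 (border '')
j=19 s[j]='c': π[19]=0 (border '')
j=20 s[j]='b': π[20]=0 (border '')
j=21 s[j]='c': π[21]=0 (border '')
j=22 s[j]='a': π[22]=0 (border '')
j=23 s[j]='b': π[23]=0 (border '')
j=24 s[j]='a': π[24]=0 (border '')
j=25 s[j]='d': π[25]=1 (border 'd')
j=26 s[j]='a': k: 1→0; π[26]=0 (border '')
j=27 s[j]='a': π[27]=0 (border '')
j=28 s[j]='b': π[28]=0 (border '')
j=29 s[j]='b': π[29]=0 (border '')
j=30 s[j]='d': π[30]=1 (border 'd')
j=31 s[j]='c': π[31]=2 (border 'dc')
j=32 s[j]='a': k: 2→0; π[32]=0 (border '')
j=33 s[j]='a': π[33]=0 (border '')
j=34 s[j]='a': π[34]=0 (border '')
j=35 s[j]='b': π[35]=0 (border '')

[0, 0, 1, 1, 1, 2, 0, 0, 0, 0, 0, 0, 0, 0, 0, 1, 2, 0, 0, 0, 0, 0, 0, 0, 0, 1, 0, 0, 0, 0, 1, 2, 0, 0, 0, 0]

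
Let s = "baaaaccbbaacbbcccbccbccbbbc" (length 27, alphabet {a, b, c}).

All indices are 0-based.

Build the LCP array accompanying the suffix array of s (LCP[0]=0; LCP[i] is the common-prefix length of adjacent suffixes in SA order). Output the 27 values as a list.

[0, 3, 2, 3, 1, 2, 0, 3, 1, 2, 2, 3, 1, 2, 4, 3, 0, 1, 3, 3, 2, 5, 1, 4, 3, 6, 2]

rank→(start, suffix):
  0 → (1, 'aaaaccbbaacbbcccbccbccbbbc')
  1 → (2, 'aaaccbbaacbbcccbccbccbbbc')
  2 → (9, 'aacbbcccbccbccbbbc')
  3 → (3, 'aaccbbaacbbcccbccbccbbbc')
  4 → (10, 'acbbcccbccbccbbbc')
  5 → (4, 'accbbaacbbcccbccbccbbbc')
  6 → (0, 'baaaaccbbaacbbcccbccbccbbbc')
  7 → (8, 'baacbbcccbccbccbbbc')
  8 → (7, 'bbaacbbcccbccbccbbbc')
  9 → (23, 'bbbc')
  10 → (24, 'bbc')
  11 → (12, 'bbcccbccbccbbbc')
  12 → (25, 'bc')
  13 → (20, 'bccbbbc')
  14 → (17, 'bccbccbbbc')
  15 → (13, 'bcccbccbccbbbc')
  16 → (26, 'c')
  17 → (6, 'cbbaacbbcccbccbccbbbc')
  18 → (22, 'cbbbc')
  19 → (11, 'cbbcccbccbccbbbc')
  20 → (19, 'cbccbbbc')
  21 → (16, 'cbccbccbbbc')
  22 → (5, 'ccbbaacbbcccbccbccbbbc')
  23 → (21, 'ccbbbc')
  24 → (18, 'ccbccbbbc')
  25 → (15, 'ccbccbccbbbc')
  26 → (14, 'cccbccbccbbbc')

SA = [1, 2, 9, 3, 10, 4, 0, 8, 7, 23, 24, 12, 25, 20, 17, 13, 26, 6, 22, 11, 19, 16, 5, 21, 18, 15, 14]
rank  pair      lcp
   1  s[1:],s[2:]  3  'aaa'
   2  s[2:],s[9:]  2  'aa'
   3  s[9:],s[3:]  3  'aac'
   4  s[3:],s[10:]  1  'a'
   5  s[10:],s[4:]  2  'ac'
   6  s[4:],s[0:]  0  ''
   7  s[0:],s[8:]  3  'baa'
   8  s[8:],s[7:]  1  'b'
   9  s[7:],s[23:]  2  'bb'
  10  s[23:],s[24:]  2  'bb'
  11  s[24:],s[12:]  3  'bbc'
  12  s[12:],s[25:]  1  'b'
  13  s[25:],s[20:]  2  'bc'
  14  s[20:],s[17:]  4  'bccb'
  15  s[17:],s[13:]  3  'bcc'
  16  s[13:],s[26:]  0  ''
  17  s[26:],s[6:]  1  'c'
  18  s[6:],s[22:]  3  'cbb'
  19  s[22:],s[11:]  3  'cbb'
  20  s[11:],s[19:]  2  'cb'
  21  s[19:],s[16:]  5  'cbccb'
  22  s[16:],s[5:]  1  'c'
  23  s[5:],s[21:]  4  'ccbb'
  24  s[21:],s[18:]  3  'ccb'
  25  s[18:],s[15:]  6  'ccbccb'
  26  s[15:],s[14:]  2  'cc'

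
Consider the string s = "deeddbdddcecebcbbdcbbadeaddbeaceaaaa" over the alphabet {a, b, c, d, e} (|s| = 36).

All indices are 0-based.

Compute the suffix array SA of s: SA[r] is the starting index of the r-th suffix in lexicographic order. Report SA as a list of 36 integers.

rank→(start, suffix):
  0 → (35, 'a')
  1 → (34, 'aa')
  2 → (33, 'aaa')
  3 → (32, 'aaaa')
  4 → (29, 'aceaaaa')
  5 → (24, 'addbeaceaaaa')
  6 → (21, 'adeaddbeaceaaaa')
  7 → (20, 'badeaddbeaceaaaa')
  8 → (19, 'bbadeaddbeaceaaaa')
  9 → (15, 'bbdcbbadeaddbeaceaaaa')
  10 → (13, 'bcbbdcbbadeaddbeaceaaaa')
  11 → (16, 'bdcbbadeaddbeaceaaaa')
  12 → (5, 'bdddcecebcbbdcbbadeaddbeaceaaaa')
  13 → (27, 'beaceaaaa')
  14 → (18, 'cbbadeaddbeaceaaaa')
  15 → (14, 'cbbdcbbadeaddbeaceaaaa')
  16 → (30, 'ceaaaa')
  17 → (11, 'cebcbbdcbbadeaddbeaceaaaa')
  18 → (9, 'cecebcbbdcbbadeaddbeaceaaaa')
  19 → (4, 'dbdddcecebcbbdcbbadeaddbeaceaaaa')
  20 → (26, 'dbeaceaaaa')
  21 → (17, 'dcbbadeaddbeaceaaaa')
  22 → (8, 'dcecebcbbdcbbadeaddbeaceaaaa')
  23 → (3, 'ddbdddcecebcbbdcbbadeaddbeaceaaaa')
  24 → (25, 'ddbeaceaaaa')
  25 → (7, 'ddcecebcbbdcbbadeaddbeaceaaaa')
  26 → (6, 'dddcecebcbbdcbbadeaddbeaceaaaa')
  27 → (22, 'deaddbeaceaaaa')
  28 → (0, 'deeddbdddcecebcbbdcbbadeaddbeaceaaaa')
  29 → (31, 'eaaaa')
  30 → (28, 'eaceaaaa')
  31 → (23, 'eaddbeaceaaaa')
  32 → (12, 'ebcbbdcbbadeaddbeaceaaaa')
  33 → (10, 'ecebcbbdcbbadeaddbeaceaaaa')
  34 → (2, 'eddbdddcecebcbbdcbbadeaddbeaceaaaa')
  35 → (1, 'eeddbdddcecebcbbdcbbadeaddbeaceaaaa')

[35, 34, 33, 32, 29, 24, 21, 20, 19, 15, 13, 16, 5, 27, 18, 14, 30, 11, 9, 4, 26, 17, 8, 3, 25, 7, 6, 22, 0, 31, 28, 23, 12, 10, 2, 1]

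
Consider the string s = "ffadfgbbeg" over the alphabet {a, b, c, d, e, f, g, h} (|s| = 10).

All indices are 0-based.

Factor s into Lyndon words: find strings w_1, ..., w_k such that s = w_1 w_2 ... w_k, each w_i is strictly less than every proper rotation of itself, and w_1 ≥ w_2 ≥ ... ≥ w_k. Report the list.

emit factor 1: 'f' (i=0, period=1)
emit factor 2: 'f' (i=1, period=1)
emit factor 3: 'adfgbbeg' (i=2, period=8)

["f", "f", "adfgbbeg"]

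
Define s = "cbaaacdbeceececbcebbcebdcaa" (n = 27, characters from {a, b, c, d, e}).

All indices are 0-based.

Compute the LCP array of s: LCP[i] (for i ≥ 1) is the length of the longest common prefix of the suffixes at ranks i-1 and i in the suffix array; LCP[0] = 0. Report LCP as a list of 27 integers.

rank | idx | suffix
   0 |  26 | a
   1 |  25 | aa
   2 |   2 | aaacdbeceececbcebbcebdcaa
   3 |   3 | aacdbeceececbcebbcebdcaa
   4 |   4 | acdbeceececbcebbcebdcaa
   5 |   1 | baaacdbeceececbcebbcebdcaa
   6 |  18 | bbcebdcaa
   7 |  15 | bcebbcebdcaa
   8 |  19 | bcebdcaa
   9 |  22 | bdcaa
  10 |   7 | beceececbcebbcebdcaa
  11 |  24 | caa
  12 |   0 | cbaaacdbeceececbcebbcebdcaa
  13 |  14 | cbcebbcebdcaa
  14 |   5 | cdbeceececbcebbcebdcaa
  15 |  16 | cebbcebdcaa
  16 |  20 | cebdcaa
  17 |  12 | cecbcebbcebdcaa
  18 |   9 | ceececbcebbcebdcaa
  19 |   6 | dbeceececbcebbcebdcaa
  20 |  23 | dcaa
  21 |  17 | ebbcebdcaa
  22 |  21 | ebdcaa
  23 |  13 | ecbcebbcebdcaa
  24 |  11 | ececbcebbcebdcaa
  25 |   8 | eceececbcebbcebdcaa
  26 |  10 | eececbcebbcebdcaa

SA = [26, 25, 2, 3, 4, 1, 18, 15, 19, 22, 7, 24, 0, 14, 5, 16, 20, 12, 9, 6, 23, 17, 21, 13, 11, 8, 10]
[i] adj suffixes → lcp
  [1] 26/25 → 1 ('a')
  [2] 25/2 → 2 ('aa')
  [3] 2/3 → 2 ('aa')
  [4] 3/4 → 1 ('a')
  [5] 4/1 → 0 ('')
  [6] 1/18 → 1 ('b')
  [7] 18/15 → 1 ('b')
  [8] 15/19 → 4 ('bceb')
  [9] 19/22 → 1 ('b')
  [10] 22/7 → 1 ('b')
  [11] 7/24 → 0 ('')
  [12] 24/0 → 1 ('c')
  [13] 0/14 → 2 ('cb')
  [14] 14/5 → 1 ('c')
  [15] 5/16 → 1 ('c')
  [16] 16/20 → 3 ('ceb')
  [17] 20/12 → 2 ('ce')
  [18] 12/9 → 2 ('ce')
  [19] 9/6 → 0 ('')
  [20] 6/23 → 1 ('d')
  [21] 23/17 → 0 ('')
  [22] 17/21 → 2 ('eb')
  [23] 21/13 → 1 ('e')
  [24] 13/11 → 2 ('ec')
  [25] 11/8 → 3 ('ece')
  [26] 8/10 → 1 ('e')

[0, 1, 2, 2, 1, 0, 1, 1, 4, 1, 1, 0, 1, 2, 1, 1, 3, 2, 2, 0, 1, 0, 2, 1, 2, 3, 1]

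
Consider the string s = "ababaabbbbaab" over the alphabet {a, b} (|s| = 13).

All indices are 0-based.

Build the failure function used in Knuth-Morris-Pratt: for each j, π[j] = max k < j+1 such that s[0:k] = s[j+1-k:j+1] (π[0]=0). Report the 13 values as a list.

π[0] = 0
j=1 s[j]='b': π[1]=0 (border '')
j=2 s[j]='a': π[2]=1 (border 'a')
j=3 s[j]='b': π[3]=2 (border 'ab')
j=4 s[j]='a': π[4]=3 (border 'aba')
j=5 s[j]='a': k: 3→1→0; π[5]=1 (border 'a')
j=6 s[j]='b': π[6]=2 (border 'ab')
j=7 s[j]='b': k: 2→0; π[7]=0 (border '')
j=8 s[j]='b': π[8]=0 (border '')
j=9 s[j]='b': π[9]=0 (border '')
j=10 s[j]='a': π[10]=1 (border 'a')
j=11 s[j]='a': k: 1→0; π[11]=1 (border 'a')
j=12 s[j]='b': π[12]=2 (border 'ab')

[0, 0, 1, 2, 3, 1, 2, 0, 0, 0, 1, 1, 2]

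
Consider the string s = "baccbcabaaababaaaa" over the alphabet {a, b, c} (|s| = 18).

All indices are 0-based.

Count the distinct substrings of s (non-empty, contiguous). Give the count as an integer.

rank | idx | suffix
   0 |  17 | a
   1 |  16 | aa
   2 |  15 | aaa
   3 |  14 | aaaa
   4 |   8 | aaababaaaa
   5 |   9 | aababaaaa
   6 |  12 | abaaaa
   7 |   6 | abaaababaaaa
   8 |  10 | ababaaaa
   9 |   1 | accbcabaaababaaaa
  10 |  13 | baaaa
  11 |   7 | baaababaaaa
  12 |  11 | babaaaa
  13 |   0 | baccbcabaaababaaaa
  14 |   4 | bcabaaababaaaa
  15 |   5 | cabaaababaaaa
  16 |   3 | cbcabaaababaaaa
  17 |   2 | ccbcabaaababaaaa

SA = [17, 16, 15, 14, 8, 9, 12, 6, 10, 1, 13, 7, 11, 0, 4, 5, 3, 2]
rank  pair      lcp
   1  s[17:],s[16:]  1  'a'
   2  s[16:],s[15:]  2  'aa'
   3  s[15:],s[14:]  3  'aaa'
   4  s[14:],s[8:]  3  'aaa'
   5  s[8:],s[9:]  2  'aa'
   6  s[9:],s[12:]  1  'a'
   7  s[12:],s[6:]  5  'abaaa'
   8  s[6:],s[10:]  3  'aba'
   9  s[10:],s[1:]  1  'a'
  10  s[1:],s[13:]  0  ''
  11  s[13:],s[7:]  4  'baaa'
  12  s[7:],s[11:]  2  'ba'
  13  s[11:],s[0:]  2  'ba'
  14  s[0:],s[4:]  1  'b'
  15  s[4:],s[5:]  0  ''
  16  s[5:],s[3:]  1  'c'
  17  s[3:],s[2:]  1  'c'

n(n+1)/2 = 18·19/2 = 171
Σ LCP = 0 + 1 + 2 + 3 + 3 + 2 + 1 + 5 + 3 + 1 + 0 + 4 + 2 + 2 + 1 + 0 + 1 + 1 = 32
distinct = 171 − 32 = 139

139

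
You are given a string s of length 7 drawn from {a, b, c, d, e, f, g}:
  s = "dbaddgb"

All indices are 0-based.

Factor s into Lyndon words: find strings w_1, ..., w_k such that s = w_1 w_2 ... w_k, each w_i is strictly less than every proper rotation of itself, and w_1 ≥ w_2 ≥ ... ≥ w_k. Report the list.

["d", "b", "addgb"]

emit factor 1: 'd' (i=0, period=1)
emit factor 2: 'b' (i=1, period=1)
emit factor 3: 'addgb' (i=2, period=5)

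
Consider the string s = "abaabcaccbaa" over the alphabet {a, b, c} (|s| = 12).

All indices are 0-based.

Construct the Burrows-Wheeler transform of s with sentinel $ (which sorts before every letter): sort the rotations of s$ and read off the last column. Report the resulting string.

rank  rotation       last
    0  $abaabcaccbaa  a
    1  a$abaabcaccba  a
    2  aa$abaabcaccb  b
    3  aabcaccbaa$ab  b
    4  abaabcaccbaa$  $
    5  abcaccbaa$aba  a
    6  accbaa$abaabc  c
    7  baa$abaabcacc  c
    8  baabcaccbaa$a  a
    9  bcaccbaa$abaa  a
   10  caccbaa$abaab  b
   11  cbaa$abaabcac  c
   12  ccbaa$abaabca  a

aabb$accaabca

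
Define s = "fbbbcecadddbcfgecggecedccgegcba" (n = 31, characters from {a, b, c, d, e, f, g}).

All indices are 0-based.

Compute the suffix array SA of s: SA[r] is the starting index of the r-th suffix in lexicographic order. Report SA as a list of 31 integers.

[30, 7, 29, 1, 2, 3, 11, 6, 28, 23, 4, 20, 12, 24, 16, 10, 22, 9, 8, 5, 19, 15, 21, 26, 0, 13, 27, 18, 14, 25, 17]

rank→(start, suffix):
  0 → (30, 'a')
  1 → (7, 'adddbcfgecggecedccgegcba')
  2 → (29, 'ba')
  3 → (1, 'bbbcecadddbcfgecggecedccgegcba')
  4 → (2, 'bbcecadddbcfgecggecedccgegcba')
  5 → (3, 'bcecadddbcfgecggecedccgegcba')
  6 → (11, 'bcfgecggecedccgegcba')
  7 → (6, 'cadddbcfgecggecedccgegcba')
  8 → (28, 'cba')
  9 → (23, 'ccgegcba')
  10 → (4, 'cecadddbcfgecggecedccgegcba')
  11 → (20, 'cedccgegcba')
  12 → (12, 'cfgecggecedccgegcba')
  13 → (24, 'cgegcba')
  14 → (16, 'cggecedccgegcba')
  15 → (10, 'dbcfgecggecedccgegcba')
  16 → (22, 'dccgegcba')
  17 → (9, 'ddbcfgecggecedccgegcba')
  18 → (8, 'dddbcfgecggecedccgegcba')
  19 → (5, 'ecadddbcfgecggecedccgegcba')
  20 → (19, 'ecedccgegcba')
  21 → (15, 'ecggecedccgegcba')
  22 → (21, 'edccgegcba')
  23 → (26, 'egcba')
  24 → (0, 'fbbbcecadddbcfgecggecedccgegcba')
  25 → (13, 'fgecggecedccgegcba')
  26 → (27, 'gcba')
  27 → (18, 'gecedccgegcba')
  28 → (14, 'gecggecedccgegcba')
  29 → (25, 'gegcba')
  30 → (17, 'ggecedccgegcba')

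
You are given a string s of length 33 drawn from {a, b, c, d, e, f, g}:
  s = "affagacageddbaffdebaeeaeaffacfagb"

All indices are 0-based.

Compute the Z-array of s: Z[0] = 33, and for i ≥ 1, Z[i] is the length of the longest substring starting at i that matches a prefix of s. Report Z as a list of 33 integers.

Z[0]=33
i=1: outside box; Z[1]=0
i=2: outside box; Z[2]=0
i=3: outside box; Z[3]=1 grow→box=[3,4)
i=4: outside box; Z[4]=0
i=5: outside box; Z[5]=1 grow→box=[5,6)
i=6: outside box; Z[6]=0
i=7: outside box; Z[7]=1 grow→box=[7,8)
i=8: outside box; Z[8]=0
i=9: outside box; Z[9]=0
i=10: outside box; Z[10]=0
i=11: outside box; Z[11]=0
i=12: outside box; Z[12]=0
i=13: outside box; Z[13]=3 grow→box=[13,16)
i=14: min(r-i=2, Z[1]=0)=0; Z[14]=0
i=15: min(r-i=1, Z[2]=0)=0; Z[15]=0
i=16: outside box; Z[16]=0
i=17: outside box; Z[17]=0
i=18: outside box; Z[18]=0
i=19: outside box; Z[19]=1 grow→box=[19,20)
i=20: outside box; Z[20]=0
i=21: outside box; Z[21]=0
i=22: outside box; Z[22]=1 grow→box=[22,23)
i=23: outside box; Z[23]=0
i=24: outside box; Z[24]=4 grow→box=[24,28)
i=25: min(r-i=3, Z[1]=0)=0; Z[25]=0
i=26: min(r-i=2, Z[2]=0)=0; Z[26]=0
i=27: min(r-i=1, Z[3]=1)=1; Z[27]=1
i=28: outside box; Z[28]=0
i=29: outside box; Z[29]=0
i=30: outside box; Z[30]=1 grow→box=[30,31)
i=31: outside box; Z[31]=0
i=32: outside box; Z[32]=0

[33, 0, 0, 1, 0, 1, 0, 1, 0, 0, 0, 0, 0, 3, 0, 0, 0, 0, 0, 1, 0, 0, 1, 0, 4, 0, 0, 1, 0, 0, 1, 0, 0]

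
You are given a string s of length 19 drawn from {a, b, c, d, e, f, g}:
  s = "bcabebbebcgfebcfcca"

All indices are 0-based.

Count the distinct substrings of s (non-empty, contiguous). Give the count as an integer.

sorted suffixes:
  #0 SA[0]=18  'a'
  #1 SA[1]=2  'abebbebcgfebcfcca'
  #2 SA[2]=5  'bbebcgfebcfcca'
  #3 SA[3]=0  'bcabebbebcgfebcfcca'
  #4 SA[4]=13  'bcfcca'
  #5 SA[5]=8  'bcgfebcfcca'
  #6 SA[6]=3  'bebbebcgfebcfcca'
  #7 SA[7]=6  'bebcgfebcfcca'
  #8 SA[8]=17  'ca'
  #9 SA[9]=1  'cabebbebcgfebcfcca'
  #10 SA[10]=16  'cca'
  #11 SA[11]=14  'cfcca'
  #12 SA[12]=9  'cgfebcfcca'
  #13 SA[13]=4  'ebbebcgfebcfcca'
  #14 SA[14]=12  'ebcfcca'
  #15 SA[15]=7  'ebcgfebcfcca'
  #16 SA[16]=15  'fcca'
  #17 SA[17]=11  'febcfcca'
  #18 SA[18]=10  'gfebcfcca'

SA = [18, 2, 5, 0, 13, 8, 3, 6, 17, 1, 16, 14, 9, 4, 12, 7, 15, 11, 10]
[i] adj suffixes → lcp
  [1] 18/2 → 1 ('a')
  [2] 2/5 → 0 ('')
  [3] 5/0 → 1 ('b')
  [4] 0/13 → 2 ('bc')
  [5] 13/8 → 2 ('bc')
  [6] 8/3 → 1 ('b')
  [7] 3/6 → 3 ('beb')
  [8] 6/17 → 0 ('')
  [9] 17/1 → 2 ('ca')
  [10] 1/16 → 1 ('c')
  [11] 16/14 → 1 ('c')
  [12] 14/9 → 1 ('c')
  [13] 9/4 → 0 ('')
  [14] 4/12 → 2 ('eb')
  [15] 12/7 → 3 ('ebc')
  [16] 7/15 → 0 ('')
  [17] 15/11 → 1 ('f')
  [18] 11/10 → 0 ('')

n(n+1)/2 = 19·20/2 = 190
Σ LCP = 0 + 1 + 0 + 1 + 2 + 2 + 1 + 3 + 0 + 2 + 1 + 1 + 1 + 0 + 2 + 3 + 0 + 1 + 0 = 21
distinct = 190 − 21 = 169

169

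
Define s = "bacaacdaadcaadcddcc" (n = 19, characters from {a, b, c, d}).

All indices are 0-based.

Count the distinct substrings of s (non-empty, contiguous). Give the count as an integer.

sorted suffixes:
  #0 SA[0]=3  'aacdaadcaadcddcc'
  #1 SA[1]=7  'aadcaadcddcc'
  #2 SA[2]=11  'aadcddcc'
  #3 SA[3]=1  'acaacdaadcaadcddcc'
  #4 SA[4]=4  'acdaadcaadcddcc'
  #5 SA[5]=8  'adcaadcddcc'
  #6 SA[6]=12  'adcddcc'
  #7 SA[7]=0  'bacaacdaadcaadcddcc'
  #8 SA[8]=18  'c'
  #9 SA[9]=2  'caacdaadcaadcddcc'
  #10 SA[10]=10  'caadcddcc'
  #11 SA[11]=17  'cc'
  #12 SA[12]=5  'cdaadcaadcddcc'
  #13 SA[13]=14  'cddcc'
  #14 SA[14]=6  'daadcaadcddcc'
  #15 SA[15]=9  'dcaadcddcc'
  #16 SA[16]=16  'dcc'
  #17 SA[17]=13  'dcddcc'
  #18 SA[18]=15  'ddcc'

SA = [3, 7, 11, 1, 4, 8, 12, 0, 18, 2, 10, 17, 5, 14, 6, 9, 16, 13, 15]
i: (SA[i-1],SA[i]) lcp shared
  1: (3,7) 2 'aa'
  2: (7,11) 4 'aadc'
  3: (11,1) 1 'a'
  4: (1,4) 2 'ac'
  5: (4,8) 1 'a'
  6: (8,12) 3 'adc'
  7: (12,0) 0 ''
  8: (0,18) 0 ''
  9: (18,2) 1 'c'
  10: (2,10) 3 'caa'
  11: (10,17) 1 'c'
  12: (17,5) 1 'c'
  13: (5,14) 2 'cd'
  14: (14,6) 0 ''
  15: (6,9) 1 'd'
  16: (9,16) 2 'dc'
  17: (16,13) 2 'dc'
  18: (13,15) 1 'd'

n(n+1)/2 = 19·20/2 = 190
Σ LCP = 0 + 2 + 4 + 1 + 2 + 1 + 3 + 0 + 0 + 1 + 3 + 1 + 1 + 2 + 0 + 1 + 2 + 2 + 1 = 27
distinct = 190 − 27 = 163

163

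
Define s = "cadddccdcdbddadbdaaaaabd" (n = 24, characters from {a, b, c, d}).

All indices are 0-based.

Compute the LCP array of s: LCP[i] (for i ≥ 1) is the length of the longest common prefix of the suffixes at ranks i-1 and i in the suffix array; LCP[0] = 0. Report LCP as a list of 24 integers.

[0, 4, 3, 2, 1, 1, 2, 0, 2, 2, 0, 1, 1, 2, 0, 1, 2, 1, 3, 1, 2, 1, 2, 2]

rank→(start, suffix):
  0 → (17, 'aaaaabd')
  1 → (18, 'aaaabd')
  2 → (19, 'aaabd')
  3 → (20, 'aabd')
  4 → (21, 'abd')
  5 → (13, 'adbdaaaaabd')
  6 → (1, 'adddccdcdbddadbdaaaaabd')
  7 → (22, 'bd')
  8 → (15, 'bdaaaaabd')
  9 → (10, 'bddadbdaaaaabd')
  10 → (0, 'cadddccdcdbddadbdaaaaabd')
  11 → (5, 'ccdcdbddadbdaaaaabd')
  12 → (8, 'cdbddadbdaaaaabd')
  13 → (6, 'cdcdbddadbdaaaaabd')
  14 → (23, 'd')
  15 → (16, 'daaaaabd')
  16 → (12, 'dadbdaaaaabd')
  17 → (14, 'dbdaaaaabd')
  18 → (9, 'dbddadbdaaaaabd')
  19 → (4, 'dccdcdbddadbdaaaaabd')
  20 → (7, 'dcdbddadbdaaaaabd')
  21 → (11, 'ddadbdaaaaabd')
  22 → (3, 'ddccdcdbddadbdaaaaabd')
  23 → (2, 'dddccdcdbddadbdaaaaabd')

SA = [17, 18, 19, 20, 21, 13, 1, 22, 15, 10, 0, 5, 8, 6, 23, 16, 12, 14, 9, 4, 7, 11, 3, 2]
i: (SA[i-1],SA[i]) lcp shared
  1: (17,18) 4 'aaaa'
  2: (18,19) 3 'aaa'
  3: (19,20) 2 'aa'
  4: (20,21) 1 'a'
  5: (21,13) 1 'a'
  6: (13,1) 2 'ad'
  7: (1,22) 0 ''
  8: (22,15) 2 'bd'
  9: (15,10) 2 'bd'
  10: (10,0) 0 ''
  11: (0,5) 1 'c'
  12: (5,8) 1 'c'
  13: (8,6) 2 'cd'
  14: (6,23) 0 ''
  15: (23,16) 1 'd'
  16: (16,12) 2 'da'
  17: (12,14) 1 'd'
  18: (14,9) 3 'dbd'
  19: (9,4) 1 'd'
  20: (4,7) 2 'dc'
  21: (7,11) 1 'd'
  22: (11,3) 2 'dd'
  23: (3,2) 2 'dd'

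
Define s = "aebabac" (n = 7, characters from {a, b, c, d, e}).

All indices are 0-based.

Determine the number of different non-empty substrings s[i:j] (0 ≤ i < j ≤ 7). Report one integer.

sorted suffixes:
  #0 SA[0]=3  'abac'
  #1 SA[1]=5  'ac'
  #2 SA[2]=0  'aebabac'
  #3 SA[3]=2  'babac'
  #4 SA[4]=4  'bac'
  #5 SA[5]=6  'c'
  #6 SA[6]=1  'ebabac'

SA = [3, 5, 0, 2, 4, 6, 1]
i: (SA[i-1],SA[i]) lcp shared
  1: (3,5) 1 'a'
  2: (5,0) 1 'a'
  3: (0,2) 0 ''
  4: (2,4) 2 'ba'
  5: (4,6) 0 ''
  6: (6,1) 0 ''

n(n+1)/2 = 7·8/2 = 28
Σ LCP = 0 + 1 + 1 + 0 + 2 + 0 + 0 = 4
distinct = 28 − 4 = 24

24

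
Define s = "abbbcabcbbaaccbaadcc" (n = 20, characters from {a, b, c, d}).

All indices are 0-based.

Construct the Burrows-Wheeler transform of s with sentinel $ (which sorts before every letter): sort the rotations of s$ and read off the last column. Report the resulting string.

cbb$caabccabbacbcbdaa

rank  rotation               last
    0  $abbbcabcbbaaccbaadcc  c
    1  aaccbaadcc$abbbcabcbb  b
    2  aadcc$abbbcabcbbaaccb  b
    3  abbbcabcbbaaccbaadcc$  $
    4  abcbbaaccbaadcc$abbbc  c
    5  accbaadcc$abbbcabcbba  a
    6  adcc$abbbcabcbbaaccba  a
    7  baaccbaadcc$abbbcabcb  b
    8  baadcc$abbbcabcbbaacc  c
    9  bbaaccbaadcc$abbbcabc  c
   10  bbbcabcbbaaccbaadcc$a  a
   11  bbcabcbbaaccbaadcc$ab  b
   12  bcabcbbaaccbaadcc$abb  b
   13  bcbbaaccbaadcc$abbbca  a
   14  c$abbbcabcbbaaccbaadc  c
   15  cabcbbaaccbaadcc$abbb  b
   16  cbaadcc$abbbcabcbbaac  c
   17  cbbaaccbaadcc$abbbcab  b
   18  cc$abbbcabcbbaaccbaad  d
   19  ccbaadcc$abbbcabcbbaa  a
   20  dcc$abbbcabcbbaaccbaa  a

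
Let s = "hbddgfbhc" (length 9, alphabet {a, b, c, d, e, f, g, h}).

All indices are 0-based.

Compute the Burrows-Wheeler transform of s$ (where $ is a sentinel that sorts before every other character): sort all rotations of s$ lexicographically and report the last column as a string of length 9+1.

chfhbdgd$b

rank  rotation    last
    0  $hbddgfbhc  c
    1  bddgfbhc$h  h
    2  bhc$hbddgf  f
    3  c$hbddgfbh  h
    4  ddgfbhc$hb  b
    5  dgfbhc$hbd  d
    6  fbhc$hbddg  g
    7  gfbhc$hbdd  d
    8  hbddgfbhc$  $
    9  hc$hbddgfb  b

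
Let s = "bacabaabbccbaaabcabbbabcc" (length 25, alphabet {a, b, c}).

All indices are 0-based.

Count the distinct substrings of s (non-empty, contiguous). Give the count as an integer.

282

sorted suffixes:
  #0 SA[0]=12  'aaabcabbbabcc'
  #1 SA[1]=5  'aabbccbaaabcabbbabcc'
  #2 SA[2]=13  'aabcabbbabcc'
  #3 SA[3]=3  'abaabbccbaaabcabbbabcc'
  #4 SA[4]=17  'abbbabcc'
  #5 SA[5]=6  'abbccbaaabcabbbabcc'
  #6 SA[6]=14  'abcabbbabcc'
  #7 SA[7]=21  'abcc'
  #8 SA[8]=1  'acabaabbccbaaabcabbbabcc'
  #9 SA[9]=11  'baaabcabbbabcc'
  #10 SA[10]=4  'baabbccbaaabcabbbabcc'
  #11 SA[11]=20  'babcc'
  #12 SA[12]=0  'bacabaabbccbaaabcabbbabcc'
  #13 SA[13]=19  'bbabcc'
  #14 SA[14]=18  'bbbabcc'
  #15 SA[15]=7  'bbccbaaabcabbbabcc'
  #16 SA[16]=15  'bcabbbabcc'
  #17 SA[17]=22  'bcc'
  #18 SA[18]=8  'bccbaaabcabbbabcc'
  #19 SA[19]=24  'c'
  #20 SA[20]=2  'cabaabbccbaaabcabbbabcc'
  #21 SA[21]=16  'cabbbabcc'
  #22 SA[22]=10  'cbaaabcabbbabcc'
  #23 SA[23]=23  'cc'
  #24 SA[24]=9  'ccbaaabcabbbabcc'

SA = [12, 5, 13, 3, 17, 6, 14, 21, 1, 11, 4, 20, 0, 19, 18, 7, 15, 22, 8, 24, 2, 16, 10, 23, 9]
[i] adj suffixes → lcp
  [1] 12/5 → 2 ('aa')
  [2] 5/13 → 3 ('aab')
  [3] 13/3 → 1 ('a')
  [4] 3/17 → 2 ('ab')
  [5] 17/6 → 3 ('abb')
  [6] 6/14 → 2 ('ab')
  [7] 14/21 → 3 ('abc')
  [8] 21/1 → 1 ('a')
  [9] 1/11 → 0 ('')
  [10] 11/4 → 3 ('baa')
  [11] 4/20 → 2 ('ba')
  [12] 20/0 → 2 ('ba')
  [13] 0/19 → 1 ('b')
  [14] 19/18 → 2 ('bb')
  [15] 18/7 → 2 ('bb')
  [16] 7/15 → 1 ('b')
  [17] 15/22 → 2 ('bc')
  [18] 22/8 → 3 ('bcc')
  [19] 8/24 → 0 ('')
  [20] 24/2 → 1 ('c')
  [21] 2/16 → 3 ('cab')
  [22] 16/10 → 1 ('c')
  [23] 10/23 → 1 ('c')
  [24] 23/9 → 2 ('cc')

n(n+1)/2 = 25·26/2 = 325
Σ LCP = 0 + 2 + 3 + 1 + 2 + 3 + 2 + 3 + 1 + 0 + 3 + 2 + 2 + 1 + 2 + 2 + 1 + 2 + 3 + 0 + 1 + 3 + 1 + 1 + 2 = 43
distinct = 325 − 43 = 282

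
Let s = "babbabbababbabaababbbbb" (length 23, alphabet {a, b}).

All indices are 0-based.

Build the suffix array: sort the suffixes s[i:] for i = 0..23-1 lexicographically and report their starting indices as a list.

[14, 12, 7, 15, 9, 4, 1, 17, 22, 13, 11, 6, 8, 3, 0, 16, 21, 10, 5, 2, 20, 19, 18]

sorted suffixes:
  #0 SA[0]=14  'aababbbbb'
  #1 SA[1]=12  'abaababbbbb'
  #2 SA[2]=7  'ababbabaababbbbb'
  #3 SA[3]=15  'ababbbbb'
  #4 SA[4]=9  'abbabaababbbbb'
  #5 SA[5]=4  'abbababbabaababbbbb'
  #6 SA[6]=1  'abbabbababbabaababbbbb'
  #7 SA[7]=17  'abbbbb'
  #8 SA[8]=22  'b'
  #9 SA[9]=13  'baababbbbb'
  #10 SA[10]=11  'babaababbbbb'
  #11 SA[11]=6  'bababbabaababbbbb'
  #12 SA[12]=8  'babbabaababbbbb'
  #13 SA[13]=3  'babbababbabaababbbbb'
  #14 SA[14]=0  'babbabbababbabaababbbbb'
  #15 SA[15]=16  'babbbbb'
  #16 SA[16]=21  'bb'
  #17 SA[17]=10  'bbabaababbbbb'
  #18 SA[18]=5  'bbababbabaababbbbb'
  #19 SA[19]=2  'bbabbababbabaababbbbb'
  #20 SA[20]=20  'bbb'
  #21 SA[21]=19  'bbbb'
  #22 SA[22]=18  'bbbbb'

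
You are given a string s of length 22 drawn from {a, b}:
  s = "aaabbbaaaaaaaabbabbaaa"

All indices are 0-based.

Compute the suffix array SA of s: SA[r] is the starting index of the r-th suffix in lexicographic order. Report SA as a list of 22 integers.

[21, 20, 19, 6, 7, 8, 9, 10, 11, 0, 12, 1, 16, 13, 2, 18, 5, 15, 17, 4, 14, 3]

rank | idx | suffix
   0 |  21 | a
   1 |  20 | aa
   2 |  19 | aaa
   3 |   6 | aaaaaaaabbabbaaa
   4 |   7 | aaaaaaabbabbaaa
   5 |   8 | aaaaaabbabbaaa
   6 |   9 | aaaaabbabbaaa
   7 |  10 | aaaabbabbaaa
   8 |  11 | aaabbabbaaa
   9 |   0 | aaabbbaaaaaaaabbabbaaa
  10 |  12 | aabbabbaaa
  11 |   1 | aabbbaaaaaaaabbabbaaa
  12 |  16 | abbaaa
  13 |  13 | abbabbaaa
  14 |   2 | abbbaaaaaaaabbabbaaa
  15 |  18 | baaa
  16 |   5 | baaaaaaaabbabbaaa
  17 |  15 | babbaaa
  18 |  17 | bbaaa
  19 |   4 | bbaaaaaaaabbabbaaa
  20 |  14 | bbabbaaa
  21 |   3 | bbbaaaaaaaabbabbaaa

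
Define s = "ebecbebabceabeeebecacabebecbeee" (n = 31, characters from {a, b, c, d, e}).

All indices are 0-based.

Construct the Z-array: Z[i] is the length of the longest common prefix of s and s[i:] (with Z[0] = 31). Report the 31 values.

[31, 0, 1, 0, 0, 2, 0, 0, 0, 0, 1, 0, 0, 1, 1, 4, 0, 1, 0, 0, 0, 0, 0, 6, 0, 1, 0, 0, 1, 1, 1]

Z[0]=31
i=1: outside box; Z[1]=0
i=2: outside box; Z[2]=1 grow→box=[2,3)
i=3: outside box; Z[3]=0
i=4: outside box; Z[4]=0
i=5: outside box; Z[5]=2 grow→box=[5,7)
i=6: min(r-i=1, Z[1]=0)=0; Z[6]=0
i=7: outside box; Z[7]=0
i=8: outside box; Z[8]=0
i=9: outside box; Z[9]=0
i=10: outside box; Z[10]=1 grow→box=[10,11)
i=11: outside box; Z[11]=0
i=12: outside box; Z[12]=0
i=13: outside box; Z[13]=1 grow→box=[13,14)
i=14: outside box; Z[14]=1 grow→box=[14,15)
i=15: outside box; Z[15]=4 grow→box=[15,19)
i=16: min(r-i=3, Z[1]=0)=0; Z[16]=0
i=17: min(r-i=2, Z[2]=1)=1; Z[17]=1
i=18: min(r-i=1, Z[3]=0)=0; Z[18]=0
i=19: outside box; Z[19]=0
i=20: outside box; Z[20]=0
i=21: outside box; Z[21]=0
i=22: outside box; Z[22]=0
i=23: outside box; Z[23]=6 grow→box=[23,29)
i=24: min(r-i=5, Z[1]=0)=0; Z[24]=0
i=25: min(r-i=4, Z[2]=1)=1; Z[25]=1
i=26: min(r-i=3, Z[3]=0)=0; Z[26]=0
i=27: min(r-i=2, Z[4]=0)=0; Z[27]=0
i=28: min(r-i=1, Z[5]=2)=1; Z[28]=1
i=29: outside box; Z[29]=1 grow→box=[29,30)
i=30: outside box; Z[30]=1 grow→box=[30,31)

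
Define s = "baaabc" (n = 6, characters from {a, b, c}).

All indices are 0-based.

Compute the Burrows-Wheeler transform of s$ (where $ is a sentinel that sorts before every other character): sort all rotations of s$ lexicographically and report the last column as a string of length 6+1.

rank  rotation last
    0  $baaabc  c
    1  aaabc$b  b
    2  aabc$ba  a
    3  abc$baa  a
    4  baaabc$  $
    5  bc$baaa  a
    6  c$baaab  b

cbaa$ab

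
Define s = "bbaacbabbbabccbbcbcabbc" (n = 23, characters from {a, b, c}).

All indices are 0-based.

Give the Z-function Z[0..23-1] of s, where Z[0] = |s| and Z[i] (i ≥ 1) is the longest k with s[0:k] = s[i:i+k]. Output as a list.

[23, 1, 0, 0, 0, 1, 0, 2, 3, 1, 0, 1, 0, 0, 2, 1, 0, 1, 0, 0, 2, 1, 0]

Z[0]=23
i=1: outside box; Z[1]=1 extend→box=[1,2)
i=2: outside box; Z[2]=0
i=3: outside box; Z[3]=0
i=4: outside box; Z[4]=0
i=5: outside box; Z[5]=1 extend→box=[5,6)
i=6: outside box; Z[6]=0
i=7: outside box; Z[7]=2 extend→box=[7,9)
i=8: min(r-i=1, Z[1]=1)=1; Z[8]=3 extend→box=[8,11)
i=9: min(r-i=2, Z[1]=1)=1; Z[9]=1
i=10: min(r-i=1, Z[2]=0)=0; Z[10]=0
i=11: outside box; Z[11]=1 extend→box=[11,12)
i=12: outside box; Z[12]=0
i=13: outside box; Z[13]=0
i=14: outside box; Z[14]=2 extend→box=[14,16)
i=15: min(r-i=1, Z[1]=1)=1; Z[15]=1
i=16: outside box; Z[16]=0
i=17: outside box; Z[17]=1 extend→box=[17,18)
i=18: outside box; Z[18]=0
i=19: outside box; Z[19]=0
i=20: outside box; Z[20]=2 extend→box=[20,22)
i=21: min(r-i=1, Z[1]=1)=1; Z[21]=1
i=22: outside box; Z[22]=0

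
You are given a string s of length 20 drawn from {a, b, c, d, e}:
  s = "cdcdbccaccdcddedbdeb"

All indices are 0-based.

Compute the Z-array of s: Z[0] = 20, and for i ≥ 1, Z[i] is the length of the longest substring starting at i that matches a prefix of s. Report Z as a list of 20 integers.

Z[0]=20
i=1: outside box; Z[1]=0
i=2: outside box; Z[2]=2 grow→box=[2,4)
i=3: min(r-i=1, Z[1]=0)=0; Z[3]=0
i=4: outside box; Z[4]=0
i=5: outside box; Z[5]=1 grow→box=[5,6)
i=6: outside box; Z[6]=1 grow→box=[6,7)
i=7: outside box; Z[7]=0
i=8: outside box; Z[8]=1 grow→box=[8,9)
i=9: outside box; Z[9]=4 grow→box=[9,13)
i=10: min(r-i=3, Z[1]=0)=0; Z[10]=0
i=11: min(r-i=2, Z[2]=2)=2; Z[11]=2
i=12: min(r-i=1, Z[3]=0)=0; Z[12]=0
i=13: outside box; Z[13]=0
i=14: outside box; Z[14]=0
i=15: outside box; Z[15]=0
i=16: outside box; Z[16]=0
i=17: outside box; Z[17]=0
i=18: outside box; Z[18]=0
i=19: outside box; Z[19]=0

[20, 0, 2, 0, 0, 1, 1, 0, 1, 4, 0, 2, 0, 0, 0, 0, 0, 0, 0, 0]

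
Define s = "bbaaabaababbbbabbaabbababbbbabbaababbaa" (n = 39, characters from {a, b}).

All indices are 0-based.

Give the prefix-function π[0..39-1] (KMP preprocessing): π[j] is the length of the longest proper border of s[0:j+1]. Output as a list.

[0, 1, 0, 0, 0, 1, 0, 0, 1, 0, 1, 2, 2, 2, 3, 1, 2, 3, 4, 1, 2, 3, 1, 0, 1, 2, 2, 2, 3, 1, 2, 3, 4, 1, 0, 1, 2, 3, 4]

π[0] = 0
j=1 s[j]='b': π[1]=1 (border 'b')
j=2 s[j]='a': k: 1→0; π[2]=0 (border '')
j=3 s[j]='a': π[3]=0 (border '')
j=4 s[j]='a': π[4]=0 (border '')
j=5 s[j]='b': π[5]=1 (border 'b')
j=6 s[j]='a': k: 1→0; π[6]=0 (border '')
j=7 s[j]='a': π[7]=0 (border '')
j=8 s[j]='b': π[8]=1 (border 'b')
j=9 s[j]='a': k: 1→0; π[9]=0 (border '')
j=10 s[j]='b': π[10]=1 (border 'b')
j=11 s[j]='b': π[11]=2 (border 'bb')
j=12 s[j]='b': k: 2→1; π[12]=2 (border 'bb')
j=13 s[j]='b': k: 2→1; π[13]=2 (border 'bb')
j=14 s[j]='a': π[14]=3 (border 'bba')
j=15 s[j]='b': k: 3→0; π[15]=1 (border 'b')
j=16 s[j]='b': π[16]=2 (border 'bb')
j=17 s[j]='a': π[17]=3 (border 'bba')
j=18 s[j]='a': π[18]=4 (border 'bbaa')
j=19 s[j]='b': k: 4→0; π[19]=1 (border 'b')
j=20 s[j]='b': π[20]=2 (border 'bb')
j=21 s[j]='a': π[21]=3 (border 'bba')
j=22 s[j]='b': k: 3→0; π[22]=1 (border 'b')
j=23 s[j]='a': k: 1→0; π[23]=0 (border '')
j=24 s[j]='b': π[24]=1 (border 'b')
j=25 s[j]='b': π[25]=2 (border 'bb')
j=26 s[j]='b': k: 2→1; π[26]=2 (border 'bb')
j=27 s[j]='b': k: 2→1; π[27]=2 (border 'bb')
j=28 s[j]='a': π[28]=3 (border 'bba')
j=29 s[j]='b': k: 3→0; π[29]=1 (border 'b')
j=30 s[j]='b': π[30]=2 (border 'bb')
j=31 s[j]='a': π[31]=3 (border 'bba')
j=32 s[j]='a': π[32]=4 (border 'bbaa')
j=33 s[j]='b': k: 4→0; π[33]=1 (border 'b')
j=34 s[j]='a': k: 1→0; π[34]=0 (border '')
j=35 s[j]='b': π[35]=1 (border 'b')
j=36 s[j]='b': π[36]=2 (border 'bb')
j=37 s[j]='a': π[37]=3 (border 'bba')
j=38 s[j]='a': π[38]=4 (border 'bbaa')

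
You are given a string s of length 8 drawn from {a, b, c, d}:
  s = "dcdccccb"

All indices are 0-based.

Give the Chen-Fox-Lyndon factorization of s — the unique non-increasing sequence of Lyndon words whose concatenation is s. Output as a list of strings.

emit factor 1: 'd' (i=0, period=1)
emit factor 2: 'cd' (i=1, period=2)
emit factor 3: 'c' (i=3, period=1)
emit factor 4: 'c' (i=4, period=1)
emit factor 5: 'c' (i=5, period=1)
emit factor 6: 'c' (i=6, period=1)
emit factor 7: 'b' (i=7, period=1)

["d", "cd", "c", "c", "c", "c", "b"]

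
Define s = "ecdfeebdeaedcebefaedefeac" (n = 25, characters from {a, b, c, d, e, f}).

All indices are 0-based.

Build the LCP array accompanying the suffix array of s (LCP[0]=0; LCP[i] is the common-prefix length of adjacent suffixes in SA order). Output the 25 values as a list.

rank | idx | suffix
   0 |  23 | ac
   1 |   9 | aedcebefaedefeac
   2 |  17 | aedefeac
   3 |   6 | bdeaedcebefaedefeac
   4 |  14 | befaedefeac
   5 |  24 | c
   6 |   1 | cdfeebdeaedcebefaedefeac
   7 |  12 | cebefaedefeac
   8 |  11 | dcebefaedefeac
   9 |   7 | deaedcebefaedefeac
  10 |  19 | defeac
  11 |   2 | dfeebdeaedcebefaedefeac
  12 |  22 | eac
  13 |   8 | eaedcebefaedefeac
  14 |   5 | ebdeaedcebefaedefeac
  15 |  13 | ebefaedefeac
  16 |   0 | ecdfeebdeaedcebefaedefeac
  17 |  10 | edcebefaedefeac
  18 |  18 | edefeac
  19 |   4 | eebdeaedcebefaedefeac
  20 |  15 | efaedefeac
  21 |  20 | efeac
  22 |  16 | faedefeac
  23 |  21 | feac
  24 |   3 | feebdeaedcebefaedefeac

SA = [23, 9, 17, 6, 14, 24, 1, 12, 11, 7, 19, 2, 22, 8, 5, 13, 0, 10, 18, 4, 15, 20, 16, 21, 3]
[i] adj suffixes → lcp
  [1] 23/9 → 1 ('a')
  [2] 9/17 → 3 ('aed')
  [3] 17/6 → 0 ('')
  [4] 6/14 → 1 ('b')
  [5] 14/24 → 0 ('')
  [6] 24/1 → 1 ('c')
  [7] 1/12 → 1 ('c')
  [8] 12/11 → 0 ('')
  [9] 11/7 → 1 ('d')
  [10] 7/19 → 2 ('de')
  [11] 19/2 → 1 ('d')
  [12] 2/22 → 0 ('')
  [13] 22/8 → 2 ('ea')
  [14] 8/5 → 1 ('e')
  [15] 5/13 → 2 ('eb')
  [16] 13/0 → 1 ('e')
  [17] 0/10 → 1 ('e')
  [18] 10/18 → 2 ('ed')
  [19] 18/4 → 1 ('e')
  [20] 4/15 → 1 ('e')
  [21] 15/20 → 2 ('ef')
  [22] 20/16 → 0 ('')
  [23] 16/21 → 1 ('f')
  [24] 21/3 → 2 ('fe')

[0, 1, 3, 0, 1, 0, 1, 1, 0, 1, 2, 1, 0, 2, 1, 2, 1, 1, 2, 1, 1, 2, 0, 1, 2]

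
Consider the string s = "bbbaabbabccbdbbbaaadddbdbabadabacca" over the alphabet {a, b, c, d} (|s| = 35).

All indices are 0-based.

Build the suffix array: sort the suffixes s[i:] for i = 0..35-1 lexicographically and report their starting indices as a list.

sorted suffixes:
  #0 SA[0]=34  'a'
  #1 SA[1]=16  'aaadddbdbabadabacca'
  #2 SA[2]=3  'aabbabccbdbbbaaadddbdbabadabacca'
  #3 SA[3]=17  'aadddbdbabadabacca'
  #4 SA[4]=29  'abacca'
  #5 SA[5]=25  'abadabacca'
  #6 SA[6]=4  'abbabccbdbbbaaadddbdbabadabacca'
  #7 SA[7]=7  'abccbdbbbaaadddbdbabadabacca'
  #8 SA[8]=31  'acca'
  #9 SA[9]=27  'adabacca'
  #10 SA[10]=18  'adddbdbabadabacca'
  #11 SA[11]=15  'baaadddbdbabadabacca'
  #12 SA[12]=2  'baabbabccbdbbbaaadddbdbabadabacca'
  #13 SA[13]=24  'babadabacca'
  #14 SA[14]=6  'babccbdbbbaaadddbdbabadabacca'
  #15 SA[15]=30  'bacca'
  #16 SA[16]=26  'badabacca'
  #17 SA[17]=14  'bbaaadddbdbabadabacca'
  #18 SA[18]=1  'bbaabbabccbdbbbaaadddbdbabadabacca'
  #19 SA[19]=5  'bbabccbdbbbaaadddbdbabadabacca'
  #20 SA[20]=13  'bbbaaadddbdbabadabacca'
  #21 SA[21]=0  'bbbaabbabccbdbbbaaadddbdbabadabacca'
  #22 SA[22]=8  'bccbdbbbaaadddbdbabadabacca'
  #23 SA[23]=22  'bdbabadabacca'
  #24 SA[24]=11  'bdbbbaaadddbdbabadabacca'
  #25 SA[25]=33  'ca'
  #26 SA[26]=10  'cbdbbbaaadddbdbabadabacca'
  #27 SA[27]=32  'cca'
  #28 SA[28]=9  'ccbdbbbaaadddbdbabadabacca'
  #29 SA[29]=28  'dabacca'
  #30 SA[30]=23  'dbabadabacca'
  #31 SA[31]=12  'dbbbaaadddbdbabadabacca'
  #32 SA[32]=21  'dbdbabadabacca'
  #33 SA[33]=20  'ddbdbabadabacca'
  #34 SA[34]=19  'dddbdbabadabacca'

[34, 16, 3, 17, 29, 25, 4, 7, 31, 27, 18, 15, 2, 24, 6, 30, 26, 14, 1, 5, 13, 0, 8, 22, 11, 33, 10, 32, 9, 28, 23, 12, 21, 20, 19]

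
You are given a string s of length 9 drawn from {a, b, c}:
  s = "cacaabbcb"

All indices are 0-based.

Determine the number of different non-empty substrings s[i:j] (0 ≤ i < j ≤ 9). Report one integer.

sorted suffixes:
  #0 SA[0]=3  'aabbcb'
  #1 SA[1]=4  'abbcb'
  #2 SA[2]=1  'acaabbcb'
  #3 SA[3]=8  'b'
  #4 SA[4]=5  'bbcb'
  #5 SA[5]=6  'bcb'
  #6 SA[6]=2  'caabbcb'
  #7 SA[7]=0  'cacaabbcb'
  #8 SA[8]=7  'cb'

SA = [3, 4, 1, 8, 5, 6, 2, 0, 7]
[i] adj suffixes → lcp
  [1] 3/4 → 1 ('a')
  [2] 4/1 → 1 ('a')
  [3] 1/8 → 0 ('')
  [4] 8/5 → 1 ('b')
  [5] 5/6 → 1 ('b')
  [6] 6/2 → 0 ('')
  [7] 2/0 → 2 ('ca')
  [8] 0/7 → 1 ('c')

n(n+1)/2 = 9·10/2 = 45
Σ LCP = 0 + 1 + 1 + 0 + 1 + 1 + 0 + 2 + 1 = 7
distinct = 45 − 7 = 38

38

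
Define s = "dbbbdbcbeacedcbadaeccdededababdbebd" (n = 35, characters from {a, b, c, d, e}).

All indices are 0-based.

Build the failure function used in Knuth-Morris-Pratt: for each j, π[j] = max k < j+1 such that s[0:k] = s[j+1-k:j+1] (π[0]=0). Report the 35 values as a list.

[0, 0, 0, 0, 1, 2, 0, 0, 0, 0, 0, 0, 1, 0, 0, 0, 1, 0, 0, 0, 0, 1, 0, 1, 0, 1, 0, 0, 0, 0, 1, 2, 0, 0, 1]

π[0] = 0
j=1 s[j]='b': π[1]=0 (border '')
j=2 s[j]='b': π[2]=0 (border '')
j=3 s[j]='b': π[3]=0 (border '')
j=4 s[j]='d': π[4]=1 (border 'd')
j=5 s[j]='b': π[5]=2 (border 'db')
j=6 s[j]='c': k: 2→0; π[6]=0 (border '')
j=7 s[j]='b': π[7]=0 (border '')
j=8 s[j]='e': π[8]=0 (border '')
j=9 s[j]='a': π[9]=0 (border '')
j=10 s[j]='c': π[10]=0 (border '')
j=11 s[j]='e': π[11]=0 (border '')
j=12 s[j]='d': π[12]=1 (border 'd')
j=13 s[j]='c': k: 1→0; π[13]=0 (border '')
j=14 s[j]='b': π[14]=0 (border '')
j=15 s[j]='a': π[15]=0 (border '')
j=16 s[j]='d': π[16]=1 (border 'd')
j=17 s[j]='a': k: 1→0; π[17]=0 (border '')
j=18 s[j]='e': π[18]=0 (border '')
j=19 s[j]='c': π[19]=0 (border '')
j=20 s[j]='c': π[20]=0 (border '')
j=21 s[j]='d': π[21]=1 (border 'd')
j=22 s[j]='e': k: 1→0; π[22]=0 (border '')
j=23 s[j]='d': π[23]=1 (border 'd')
j=24 s[j]='e': k: 1→0; π[24]=0 (border '')
j=25 s[j]='d': π[25]=1 (border 'd')
j=26 s[j]='a': k: 1→0; π[26]=0 (border '')
j=27 s[j]='b': π[27]=0 (border '')
j=28 s[j]='a': π[28]=0 (border '')
j=29 s[j]='b': π[29]=0 (border '')
j=30 s[j]='d': π[30]=1 (border 'd')
j=31 s[j]='b': π[31]=2 (border 'db')
j=32 s[j]='e': k: 2→0; π[32]=0 (border '')
j=33 s[j]='b': π[33]=0 (border '')
j=34 s[j]='d': π[34]=1 (border 'd')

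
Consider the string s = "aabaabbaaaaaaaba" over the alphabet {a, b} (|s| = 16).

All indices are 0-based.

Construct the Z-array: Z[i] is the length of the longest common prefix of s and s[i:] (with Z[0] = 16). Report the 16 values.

Z[0]=16
i=1: i≥r, start 0; Z[1]=1 grow→box=[1,2)
i=2: i≥r, start 0; Z[2]=0
i=3: i≥r, start 0; Z[3]=3 grow→box=[3,6)
i=4: min(r-i=2, Z[1]=1)=1; Z[4]=1
i=5: min(r-i=1, Z[2]=0)=0; Z[5]=0
i=6: i≥r, start 0; Z[6]=0
i=7: i≥r, start 0; Z[7]=2 grow→box=[7,9)
i=8: min(r-i=1, Z[1]=1)=1; Z[8]=2 grow→box=[8,10)
i=9: min(r-i=1, Z[1]=1)=1; Z[9]=2 grow→box=[9,11)
i=10: min(r-i=1, Z[1]=1)=1; Z[10]=2 grow→box=[10,12)
i=11: min(r-i=1, Z[1]=1)=1; Z[11]=2 grow→box=[11,13)
i=12: min(r-i=1, Z[1]=1)=1; Z[12]=4 grow→box=[12,16)
i=13: min(r-i=3, Z[1]=1)=1; Z[13]=1
i=14: min(r-i=2, Z[2]=0)=0; Z[14]=0
i=15: min(r-i=1, Z[3]=3)=1; Z[15]=1

[16, 1, 0, 3, 1, 0, 0, 2, 2, 2, 2, 2, 4, 1, 0, 1]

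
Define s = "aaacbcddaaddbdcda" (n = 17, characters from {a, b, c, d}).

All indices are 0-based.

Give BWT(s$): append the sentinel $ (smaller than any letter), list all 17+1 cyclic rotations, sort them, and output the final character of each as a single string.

ad$adaacdadbcddbca

rank  rotation            last
    0  $aaacbcddaaddbdcda  a
    1  a$aaacbcddaaddbdcd  d
    2  aaacbcddaaddbdcda$  $
    3  aacbcddaaddbdcda$a  a
    4  aaddbdcda$aaacbcdd  d
    5  acbcddaaddbdcda$aa  a
    6  addbdcda$aaacbcdda  a
    7  bcddaaddbdcda$aaac  c
    8  bdcda$aaacbcddaadd  d
    9  cbcddaaddbdcda$aaa  a
   10  cda$aaacbcddaaddbd  d
   11  cddaaddbdcda$aaacb  b
   12  da$aaacbcddaaddbdc  c
   13  daaddbdcda$aaacbcd  d
   14  dbdcda$aaacbcddaad  d
   15  dcda$aaacbcddaaddb  b
   16  ddaaddbdcda$aaacbc  c
   17  ddbdcda$aaacbcddaa  a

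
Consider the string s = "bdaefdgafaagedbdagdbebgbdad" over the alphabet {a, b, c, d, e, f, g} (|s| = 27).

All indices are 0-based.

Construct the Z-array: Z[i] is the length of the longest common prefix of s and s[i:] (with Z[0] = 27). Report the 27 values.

Z[0]=27
i=1: outside box; Z[1]=0
i=2: outside box; Z[2]=0
i=3: outside box; Z[3]=0
i=4: outside box; Z[4]=0
i=5: outside box; Z[5]=0
i=6: outside box; Z[6]=0
i=7: outside box; Z[7]=0
i=8: outside box; Z[8]=0
i=9: outside box; Z[9]=0
i=10: outside box; Z[10]=0
i=11: outside box; Z[11]=0
i=12: outside box; Z[12]=0
i=13: outside box; Z[13]=0
i=14: outside box; Z[14]=3 extend→box=[14,17)
i=15: min(r-i=2, Z[1]=0)=0; Z[15]=0
i=16: min(r-i=1, Z[2]=0)=0; Z[16]=0
i=17: outside box; Z[17]=0
i=18: outside box; Z[18]=0
i=19: outside box; Z[19]=1 extend→box=[19,20)
i=20: outside box; Z[20]=0
i=21: outside box; Z[21]=1 extend→box=[21,22)
i=22: outside box; Z[22]=0
i=23: outside box; Z[23]=3 extend→box=[23,26)
i=24: min(r-i=2, Z[1]=0)=0; Z[24]=0
i=25: min(r-i=1, Z[2]=0)=0; Z[25]=0
i=26: outside box; Z[26]=0

[27, 0, 0, 0, 0, 0, 0, 0, 0, 0, 0, 0, 0, 0, 3, 0, 0, 0, 0, 1, 0, 1, 0, 3, 0, 0, 0]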